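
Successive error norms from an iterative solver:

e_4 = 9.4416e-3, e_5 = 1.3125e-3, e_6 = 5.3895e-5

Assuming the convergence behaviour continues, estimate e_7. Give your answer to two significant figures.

First estimate the order: p ≈ ln(e_6/e_5) / ln(e_5/e_4) = ln(5.3895e-5/1.3125e-3)/ln(1.3125e-3/9.4416e-3) = ln(0.0410629)/ln(0.139012) ≈ 1.6180.
Then e_7 ≈ e_6·(e_6/e_5)^p = 5.3895e-5·(0.0410629)^1.6180 = 5.3895e-5·0.00570902 ≈ 3.077e-07.

3.1e-7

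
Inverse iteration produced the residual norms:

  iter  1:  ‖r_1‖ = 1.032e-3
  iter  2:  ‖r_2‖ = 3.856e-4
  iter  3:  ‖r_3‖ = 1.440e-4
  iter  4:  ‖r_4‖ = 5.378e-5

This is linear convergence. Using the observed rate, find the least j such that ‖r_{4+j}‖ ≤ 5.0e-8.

Rate ρ ≈ ‖r_4‖/‖r_3‖ = 5.378e-5/1.440e-4 = 0.3735.
After j more steps, ‖r_{4+j}‖ ≈ 5.378e-5·ρ^j; need ρ^j ≤ 5.0e-8/5.378e-5 = 0.000929714.
j ≥ ln(0.000929714)/ln(0.3735) = -6.9806/-0.98484 = 7.088.
So 8 more iterations are needed.

8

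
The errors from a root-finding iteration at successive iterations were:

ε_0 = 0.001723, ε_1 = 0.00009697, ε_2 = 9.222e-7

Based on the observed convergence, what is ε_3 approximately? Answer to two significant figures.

First estimate the order: p ≈ ln(ε_2/ε_1) / ln(ε_1/ε_0) = ln(9.222e-7/0.00009697)/ln(0.00009697/0.001723) = ln(0.00951016)/ln(0.0562797) ≈ 1.6179.
Then ε_3 ≈ ε_2·(ε_2/ε_1)^p = 9.222e-7·(0.00951016)^1.6179 = 9.222e-7·0.000535686 ≈ 4.94e-10.

4.9e-10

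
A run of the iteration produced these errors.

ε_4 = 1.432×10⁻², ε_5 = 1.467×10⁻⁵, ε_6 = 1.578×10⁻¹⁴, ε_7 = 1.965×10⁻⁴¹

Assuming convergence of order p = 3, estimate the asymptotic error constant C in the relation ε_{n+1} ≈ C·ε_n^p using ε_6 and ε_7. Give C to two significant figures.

5.0

C ≈ ε_7 / ε_6^3
  = 1.965×10⁻⁴¹ / (1.578×10⁻¹⁴)^3
  = 1.965×10⁻⁴¹ / 3.92935e-42 ≈ 5.0008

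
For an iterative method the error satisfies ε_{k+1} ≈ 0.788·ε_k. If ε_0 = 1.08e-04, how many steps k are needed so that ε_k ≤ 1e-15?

After k steps, ε_k ≈ 1.08e-04·0.788^k.
Need 0.788^k ≤ 1e-15/1.08e-04 = 9.25926e-12.
k ≥ ln(9.25926e-12)/ln(0.788) = -25.4054/-0.23826 = 106.629.
Smallest integer k = 107.

107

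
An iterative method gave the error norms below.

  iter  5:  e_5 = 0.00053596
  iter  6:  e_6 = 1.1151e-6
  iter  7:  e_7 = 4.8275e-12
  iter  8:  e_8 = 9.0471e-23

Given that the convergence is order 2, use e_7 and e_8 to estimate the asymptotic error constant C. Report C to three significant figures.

3.88

C ≈ e_8 / e_7^2
  = 9.0471e-23 / (4.8275e-12)^2
  = 9.0471e-23 / 2.33048e-23 ≈ 3.8821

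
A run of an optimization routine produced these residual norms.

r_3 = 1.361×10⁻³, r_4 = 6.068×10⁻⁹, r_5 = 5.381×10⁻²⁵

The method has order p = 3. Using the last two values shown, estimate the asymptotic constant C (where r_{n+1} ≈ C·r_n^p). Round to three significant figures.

C ≈ r_5 / r_4^3
  = 5.381×10⁻²⁵ / (6.068×10⁻⁹)^3
  = 5.381×10⁻²⁵ / 2.23428e-25 ≈ 2.4084

2.41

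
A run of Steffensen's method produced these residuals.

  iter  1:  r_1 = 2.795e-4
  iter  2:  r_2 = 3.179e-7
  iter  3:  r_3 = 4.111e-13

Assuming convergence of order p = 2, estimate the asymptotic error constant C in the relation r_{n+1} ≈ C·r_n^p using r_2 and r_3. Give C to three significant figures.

C ≈ r_3 / r_2^2
  = 4.111e-13 / (3.179e-7)^2
  = 4.111e-13 / 1.0106e-13 ≈ 4.0679

4.07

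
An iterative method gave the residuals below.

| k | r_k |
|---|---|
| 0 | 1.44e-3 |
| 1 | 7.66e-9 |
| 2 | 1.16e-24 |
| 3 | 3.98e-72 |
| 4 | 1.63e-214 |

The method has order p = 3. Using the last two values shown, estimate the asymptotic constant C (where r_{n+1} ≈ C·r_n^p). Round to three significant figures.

C ≈ r_4 / r_3^3
  = 1.63e-214 / (3.98e-72)^3
  = 1.63e-214 / 6.30448e-215 ≈ 2.5855

2.59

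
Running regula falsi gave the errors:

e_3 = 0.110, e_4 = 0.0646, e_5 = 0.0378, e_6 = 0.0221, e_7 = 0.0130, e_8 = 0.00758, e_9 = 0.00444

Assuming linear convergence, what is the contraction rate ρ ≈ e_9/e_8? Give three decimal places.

0.586

ρ ≈ e_9/e_8 = 0.00444/0.00758 = 0.58575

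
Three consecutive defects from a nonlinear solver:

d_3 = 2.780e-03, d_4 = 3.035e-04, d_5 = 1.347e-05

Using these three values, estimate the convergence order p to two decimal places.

p ≈ ln(d_5/d_4) / ln(d_4/d_3)
  = ln(1.347e-05/3.035e-04) / ln(3.035e-04/2.780e-03)
  = ln(0.0443822) / ln(0.109173)
  = -3.11492 / -2.21482 ≈ 1.40640

1.41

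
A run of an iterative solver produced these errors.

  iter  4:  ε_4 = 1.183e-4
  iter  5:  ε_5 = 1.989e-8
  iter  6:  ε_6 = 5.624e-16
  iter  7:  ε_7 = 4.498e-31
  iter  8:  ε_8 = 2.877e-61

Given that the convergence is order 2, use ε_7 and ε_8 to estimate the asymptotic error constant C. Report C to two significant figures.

1.4

C ≈ ε_8 / ε_7^2
  = 2.877e-61 / (4.498e-31)^2
  = 2.877e-61 / 2.0232e-61 ≈ 1.422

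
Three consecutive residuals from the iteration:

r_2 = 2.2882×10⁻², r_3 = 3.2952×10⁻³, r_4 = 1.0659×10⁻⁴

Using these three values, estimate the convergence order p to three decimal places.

1.771

p ≈ ln(r_4/r_3) / ln(r_3/r_2)
  = ln(1.0659×10⁻⁴/3.2952×10⁻³) / ln(3.2952×10⁻³/2.2882×10⁻²)
  = ln(0.0323471) / ln(0.144008)
  = -3.431231 / -1.937886 ≈ 1.770605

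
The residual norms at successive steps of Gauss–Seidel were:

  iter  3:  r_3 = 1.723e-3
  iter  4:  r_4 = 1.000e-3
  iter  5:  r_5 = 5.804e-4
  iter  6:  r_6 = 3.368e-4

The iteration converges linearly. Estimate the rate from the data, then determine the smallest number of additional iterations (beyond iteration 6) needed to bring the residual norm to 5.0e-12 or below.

Rate ρ ≈ r_6/r_5 = 3.368e-4/5.804e-4 = 0.5803.
After j more steps, r_{6+j} ≈ 3.368e-4·ρ^j; need ρ^j ≤ 5.0e-12/3.368e-4 = 1.48456e-08.
j ≥ ln(1.48456e-08)/ln(0.5803) = -18.0256/-0.54421 = 33.123.
So 34 more iterations are needed.

34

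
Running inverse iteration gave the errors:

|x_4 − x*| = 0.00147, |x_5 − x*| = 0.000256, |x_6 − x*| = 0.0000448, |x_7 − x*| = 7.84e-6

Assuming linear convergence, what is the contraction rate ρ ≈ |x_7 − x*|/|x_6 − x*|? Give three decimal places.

ρ ≈ |x_7 − x*|/|x_6 − x*| = 7.84e-6/0.0000448 = 0.17500

0.175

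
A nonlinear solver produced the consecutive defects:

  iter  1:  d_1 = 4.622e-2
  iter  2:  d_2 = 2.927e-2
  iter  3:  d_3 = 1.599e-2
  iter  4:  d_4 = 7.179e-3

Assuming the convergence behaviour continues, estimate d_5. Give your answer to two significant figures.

2.5e-3

First estimate the order: p ≈ ln(d_4/d_3) / ln(d_3/d_2) = ln(7.179e-3/1.599e-2)/ln(1.599e-2/2.927e-2) = ln(0.448968)/ln(0.546293) ≈ 1.3245.
Then d_5 ≈ d_4·(d_4/d_3)^p = 7.179e-3·(0.448968)^1.3245 = 7.179e-3·0.346226 ≈ 0.002486.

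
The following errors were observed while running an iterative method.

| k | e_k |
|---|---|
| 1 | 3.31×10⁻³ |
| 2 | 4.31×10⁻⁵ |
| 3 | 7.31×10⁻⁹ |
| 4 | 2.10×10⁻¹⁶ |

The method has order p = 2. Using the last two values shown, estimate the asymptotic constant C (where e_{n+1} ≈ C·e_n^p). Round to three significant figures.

3.93

C ≈ e_4 / e_3^2
  = 2.10×10⁻¹⁶ / (7.31×10⁻⁹)^2
  = 2.10×10⁻¹⁶ / 5.34361e-17 ≈ 3.9299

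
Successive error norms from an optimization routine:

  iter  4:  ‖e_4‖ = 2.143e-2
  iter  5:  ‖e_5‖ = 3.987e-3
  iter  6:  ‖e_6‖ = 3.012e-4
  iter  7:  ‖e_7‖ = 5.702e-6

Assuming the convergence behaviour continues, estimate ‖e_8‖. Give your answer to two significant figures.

1.3e-8

First estimate the order: p ≈ ln(‖e_7‖/‖e_6‖) / ln(‖e_6‖/‖e_5‖) = ln(5.702e-6/3.012e-4)/ln(3.012e-4/3.987e-3) = ln(0.0189309)/ln(0.0755455) ≈ 1.5358.
Then ‖e_8‖ ≈ ‖e_7‖·(‖e_7‖/‖e_6‖)^p = 5.702e-6·(0.0189309)^1.5358 = 5.702e-6·0.00225985 ≈ 1.289e-08.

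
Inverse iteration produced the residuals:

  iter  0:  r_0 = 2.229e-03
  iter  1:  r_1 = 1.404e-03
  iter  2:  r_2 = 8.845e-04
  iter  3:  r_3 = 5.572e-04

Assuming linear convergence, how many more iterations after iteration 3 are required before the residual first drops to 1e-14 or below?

Rate ρ ≈ r_3/r_2 = 5.572e-04/8.845e-04 = 0.6300.
After j more steps, r_{3+j} ≈ 5.572e-04·ρ^j; need ρ^j ≤ 1e-14/5.572e-04 = 1.79469e-11.
j ≥ ln(1.79469e-11)/ln(0.6300) = -24.7436/-0.46204 = 53.553.
So 54 more iterations are needed.

54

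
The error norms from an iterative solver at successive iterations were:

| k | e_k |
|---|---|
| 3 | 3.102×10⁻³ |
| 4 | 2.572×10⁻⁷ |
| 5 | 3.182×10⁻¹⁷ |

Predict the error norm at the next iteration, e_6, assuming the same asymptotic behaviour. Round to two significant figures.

First estimate the order: p ≈ ln(e_5/e_4) / ln(e_4/e_3) = ln(3.182×10⁻¹⁷/2.572×10⁻⁷)/ln(2.572×10⁻⁷/3.102×10⁻³) = ln(1.23717e-10)/ln(8.29142e-05) ≈ 2.4275.
Then e_6 ≈ e_5·(e_5/e_4)^p = 3.182×10⁻¹⁷·(1.23717e-10)^2.4275 = 3.182×10⁻¹⁷·8.89964e-25 ≈ 2.832e-41.

2.8e-41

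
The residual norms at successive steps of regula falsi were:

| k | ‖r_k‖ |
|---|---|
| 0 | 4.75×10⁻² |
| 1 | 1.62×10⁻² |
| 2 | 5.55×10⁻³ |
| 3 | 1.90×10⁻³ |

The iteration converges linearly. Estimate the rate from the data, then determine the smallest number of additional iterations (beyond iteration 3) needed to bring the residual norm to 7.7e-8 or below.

Rate ρ ≈ ‖r_3‖/‖r_2‖ = 1.90×10⁻³/5.55×10⁻³ = 0.3423.
After j more steps, ‖r_{3+j}‖ ≈ 1.90×10⁻³·ρ^j; need ρ^j ≤ 7.7e-8/1.90×10⁻³ = 4.05263e-05.
j ≥ ln(4.05263e-05)/ln(0.3423) = -10.1136/-1.07207 = 9.434.
So 10 more iterations are needed.

10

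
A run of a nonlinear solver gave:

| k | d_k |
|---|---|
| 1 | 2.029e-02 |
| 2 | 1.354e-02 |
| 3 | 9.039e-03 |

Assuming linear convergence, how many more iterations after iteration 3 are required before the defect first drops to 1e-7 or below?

Rate ρ ≈ d_3/d_2 = 9.039e-03/1.354e-02 = 0.6676.
After j more steps, d_{3+j} ≈ 9.039e-03·ρ^j; need ρ^j ≤ 1e-7/9.039e-03 = 1.10632e-05.
j ≥ ln(1.10632e-05)/ln(0.6676) = -11.4119/-0.40407 = 28.242.
So 29 more iterations are needed.

29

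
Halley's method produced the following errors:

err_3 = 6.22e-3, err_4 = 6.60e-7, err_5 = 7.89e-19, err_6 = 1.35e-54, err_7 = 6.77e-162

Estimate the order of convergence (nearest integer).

Consecutive ratios: err_7/err_6 = 6.77e-162/1.35e-54 = 5.01481e-108, err_6/err_5 = 1.35e-54/7.89e-19 = 1.71103e-36.
p ≈ ln(5.01481e-108)/ln(1.71103e-36) = -247.0668/-82.3560 ≈ 3.00.
So the convergence is cubic (order 3).

3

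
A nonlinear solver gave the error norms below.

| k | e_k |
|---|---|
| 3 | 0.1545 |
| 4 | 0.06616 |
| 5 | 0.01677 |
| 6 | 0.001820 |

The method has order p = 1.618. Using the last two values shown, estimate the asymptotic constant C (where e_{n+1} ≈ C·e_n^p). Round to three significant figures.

C ≈ e_6 / e_5^1.618
  = 0.001820 / (0.01677)^1.618
  = 0.001820 / 0.00134059 ≈ 1.3576

1.36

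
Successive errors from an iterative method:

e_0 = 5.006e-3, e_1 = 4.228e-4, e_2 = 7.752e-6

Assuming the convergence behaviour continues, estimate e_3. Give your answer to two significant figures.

First estimate the order: p ≈ ln(e_2/e_1) / ln(e_1/e_0) = ln(7.752e-6/4.228e-4)/ln(4.228e-4/5.006e-3) = ln(0.0183349)/ln(0.0844586) ≈ 1.6180.
Then e_3 ≈ e_2·(e_2/e_1)^p = 7.752e-6·(0.0183349)^1.6180 = 7.752e-6·0.00154876 ≈ 1.201e-08.

1.2e-8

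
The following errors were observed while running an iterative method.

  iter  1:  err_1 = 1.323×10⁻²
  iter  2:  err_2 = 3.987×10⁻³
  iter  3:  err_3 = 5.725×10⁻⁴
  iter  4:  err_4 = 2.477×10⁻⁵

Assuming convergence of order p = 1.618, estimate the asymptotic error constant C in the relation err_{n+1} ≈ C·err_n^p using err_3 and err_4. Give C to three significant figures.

4.36

C ≈ err_4 / err_3^1.618
  = 2.477×10⁻⁵ / (5.725×10⁻⁴)^1.618
  = 2.477×10⁻⁵ / 5.6765e-06 ≈ 4.3636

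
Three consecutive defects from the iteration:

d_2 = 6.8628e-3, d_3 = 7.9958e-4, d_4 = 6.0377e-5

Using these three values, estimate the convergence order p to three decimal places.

1.202

p ≈ ln(d_4/d_3) / ln(d_3/d_2)
  = ln(6.0377e-5/7.9958e-4) / ln(7.9958e-4/6.8628e-3)
  = ln(0.0755109) / ln(0.116509)
  = -2.583478 / -2.149787 ≈ 1.201737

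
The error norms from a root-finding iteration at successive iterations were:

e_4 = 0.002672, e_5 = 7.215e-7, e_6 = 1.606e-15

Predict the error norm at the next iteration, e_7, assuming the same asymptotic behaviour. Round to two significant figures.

First estimate the order: p ≈ ln(e_6/e_5) / ln(e_5/e_4) = ln(1.606e-15/7.215e-7)/ln(7.215e-7/0.002672) = ln(2.22592e-09)/ln(0.000270022) ≈ 2.4246.
Then e_7 ≈ e_6·(e_6/e_5)^p = 1.606e-15·(2.22592e-09)^2.4246 = 1.606e-15·1.04996e-21 ≈ 1.686e-36.

1.7e-36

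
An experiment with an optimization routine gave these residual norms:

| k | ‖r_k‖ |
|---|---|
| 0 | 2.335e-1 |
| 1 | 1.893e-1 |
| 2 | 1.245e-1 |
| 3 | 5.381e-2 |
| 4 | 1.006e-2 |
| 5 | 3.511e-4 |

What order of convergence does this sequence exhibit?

Consecutive ratios: ‖r_5‖/‖r_4‖ = 3.511e-4/1.006e-2 = 0.0349006, ‖r_4‖/‖r_3‖ = 1.006e-2/5.381e-2 = 0.186954.
p ≈ ln(0.0349006)/ln(0.186954) = -3.3553/-1.6769 ≈ 2.00.
So the convergence is quadratic (order 2).

2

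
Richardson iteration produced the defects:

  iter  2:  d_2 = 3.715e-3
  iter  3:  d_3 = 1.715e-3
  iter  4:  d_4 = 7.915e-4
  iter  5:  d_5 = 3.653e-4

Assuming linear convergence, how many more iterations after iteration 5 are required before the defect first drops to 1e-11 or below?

Rate ρ ≈ d_5/d_4 = 3.653e-4/7.915e-4 = 0.4615.
After j more steps, d_{5+j} ≈ 3.653e-4·ρ^j; need ρ^j ≤ 1e-11/3.653e-4 = 2.73748e-08.
j ≥ ln(2.73748e-08)/ln(0.4615) = -17.4136/-0.77327 = 22.519.
So 23 more iterations are needed.

23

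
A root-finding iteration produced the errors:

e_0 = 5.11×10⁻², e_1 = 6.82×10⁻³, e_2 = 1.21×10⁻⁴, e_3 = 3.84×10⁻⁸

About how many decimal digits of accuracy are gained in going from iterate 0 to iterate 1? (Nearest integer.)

1

Digits gained ≈ log₁₀(e_0/e_1) = log₁₀(5.11×10⁻²/6.82×10⁻³) = log₁₀(7.49267) ≈ 0.875.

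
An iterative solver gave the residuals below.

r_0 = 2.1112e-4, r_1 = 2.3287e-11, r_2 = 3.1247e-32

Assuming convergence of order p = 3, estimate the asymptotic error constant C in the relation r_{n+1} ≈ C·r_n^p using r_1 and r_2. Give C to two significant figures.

2.5

C ≈ r_2 / r_1^3
  = 3.1247e-32 / (2.3287e-11)^3
  = 3.1247e-32 / 1.26282e-32 ≈ 2.4744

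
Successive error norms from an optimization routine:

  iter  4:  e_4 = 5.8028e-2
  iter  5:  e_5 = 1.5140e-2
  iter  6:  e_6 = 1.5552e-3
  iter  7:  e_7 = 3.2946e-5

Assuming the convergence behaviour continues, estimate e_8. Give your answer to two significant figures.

First estimate the order: p ≈ ln(e_7/e_6) / ln(e_6/e_5) = ln(3.2946e-5/1.5552e-3)/ln(1.5552e-3/1.5140e-2) = ln(0.0211844)/ln(0.102721) ≈ 1.6937.
Then e_8 ≈ e_7·(e_7/e_6)^p = 3.2946e-5·(0.0211844)^1.6937 = 3.2946e-5·0.00146142 ≈ 4.815e-08.

4.8e-8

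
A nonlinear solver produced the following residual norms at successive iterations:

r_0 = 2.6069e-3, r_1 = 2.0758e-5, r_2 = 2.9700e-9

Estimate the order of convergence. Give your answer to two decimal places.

1.83

p ≈ ln(r_2/r_1) / ln(r_1/r_0)
  = ln(2.9700e-9/2.0758e-5) / ln(2.0758e-5/2.6069e-3)
  = ln(0.000143077) / ln(0.00796271)
  = -8.85213 / -4.83299 ≈ 1.83161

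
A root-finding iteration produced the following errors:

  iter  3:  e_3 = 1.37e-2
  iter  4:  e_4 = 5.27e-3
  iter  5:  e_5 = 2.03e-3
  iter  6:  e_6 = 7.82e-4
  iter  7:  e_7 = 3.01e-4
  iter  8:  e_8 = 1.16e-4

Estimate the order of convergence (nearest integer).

1

Consecutive ratios: e_8/e_7 = 1.16e-4/3.01e-4 = 0.385382, e_7/e_6 = 3.01e-4/7.82e-4 = 0.38491.
p ≈ ln(0.385382)/ln(0.38491) = -0.9535/-0.9547 ≈ 1.00.
So the convergence is linear (order 1).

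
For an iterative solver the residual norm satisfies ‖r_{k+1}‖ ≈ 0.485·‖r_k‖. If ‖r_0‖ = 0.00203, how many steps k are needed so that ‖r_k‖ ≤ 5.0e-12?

28

After k steps, ‖r_k‖ ≈ 0.00203·0.485^k.
Need 0.485^k ≤ 5.0e-12/0.00203 = 2.46305e-09.
k ≥ ln(2.46305e-09)/ln(0.485) = -19.8219/-0.72361 = 27.393.
Smallest integer k = 28.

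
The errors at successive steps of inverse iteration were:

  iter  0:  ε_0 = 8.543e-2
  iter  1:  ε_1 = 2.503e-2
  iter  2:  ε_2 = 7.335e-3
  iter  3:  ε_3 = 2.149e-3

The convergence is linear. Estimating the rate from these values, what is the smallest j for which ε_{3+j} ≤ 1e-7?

9

Rate ρ ≈ ε_3/ε_2 = 2.149e-3/7.335e-3 = 0.2930.
After j more steps, ε_{3+j} ≈ 2.149e-3·ρ^j; need ρ^j ≤ 1e-7/2.149e-3 = 4.65333e-05.
j ≥ ln(4.65333e-05)/ln(0.2930) = -9.9753/-1.22758 = 8.126.
So 9 more iterations are needed.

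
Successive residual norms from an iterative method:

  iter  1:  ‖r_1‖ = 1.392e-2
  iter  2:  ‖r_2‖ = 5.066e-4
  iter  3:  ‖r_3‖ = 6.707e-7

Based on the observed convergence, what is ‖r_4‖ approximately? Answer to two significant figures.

1.2e-12

First estimate the order: p ≈ ln(‖r_3‖/‖r_2‖) / ln(‖r_2‖/‖r_1‖) = ln(6.707e-7/5.066e-4)/ln(5.066e-4/1.392e-2) = ln(0.00132392)/ln(0.0363937) ≈ 2.0001.
Then ‖r_4‖ ≈ ‖r_3‖·(‖r_3‖/‖r_2‖)^p = 6.707e-7·(0.00132392)^2.0001 = 6.707e-7·1.7516e-06 ≈ 1.175e-12.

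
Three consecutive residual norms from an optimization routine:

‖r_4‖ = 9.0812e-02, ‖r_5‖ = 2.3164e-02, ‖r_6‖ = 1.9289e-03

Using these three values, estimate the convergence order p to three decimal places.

p ≈ ln(‖r_6‖/‖r_5‖) / ln(‖r_5‖/‖r_4‖)
  = ln(1.9289e-03/2.3164e-02) / ln(2.3164e-02/9.0812e-02)
  = ln(0.0832715) / ln(0.255076)
  = -2.485649 / -1.366194 ≈ 1.819397

1.819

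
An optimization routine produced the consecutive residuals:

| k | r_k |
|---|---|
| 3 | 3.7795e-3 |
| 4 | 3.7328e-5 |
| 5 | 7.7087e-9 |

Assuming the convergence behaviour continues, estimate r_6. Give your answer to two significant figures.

First estimate the order: p ≈ ln(r_5/r_4) / ln(r_4/r_3) = ln(7.7087e-9/3.7328e-5)/ln(3.7328e-5/3.7795e-3) = ln(0.000206513)/ln(0.00987644) ≈ 1.8376.
Then r_6 ≈ r_5·(r_5/r_4)^p = 7.7087e-9·(0.000206513)^1.8376 = 7.7087e-9·1.69179e-07 ≈ 1.304e-15.

1.3e-15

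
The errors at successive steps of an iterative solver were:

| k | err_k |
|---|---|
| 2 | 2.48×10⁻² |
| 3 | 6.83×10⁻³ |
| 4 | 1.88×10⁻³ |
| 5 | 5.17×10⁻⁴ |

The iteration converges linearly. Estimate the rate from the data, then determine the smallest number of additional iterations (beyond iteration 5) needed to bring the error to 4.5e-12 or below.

Rate ρ ≈ err_5/err_4 = 5.17×10⁻⁴/1.88×10⁻³ = 0.2750.
After j more steps, err_{5+j} ≈ 5.17×10⁻⁴·ρ^j; need ρ^j ≤ 4.5e-12/5.17×10⁻⁴ = 8.70406e-09.
j ≥ ln(8.70406e-09)/ln(0.2750) = -18.5595/-1.29098 = 14.376.
So 15 more iterations are needed.

15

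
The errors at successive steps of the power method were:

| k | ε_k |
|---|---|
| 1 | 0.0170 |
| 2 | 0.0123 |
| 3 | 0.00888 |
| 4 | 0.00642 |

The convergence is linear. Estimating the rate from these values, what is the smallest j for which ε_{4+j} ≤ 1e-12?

70

Rate ρ ≈ ε_4/ε_3 = 0.00642/0.00888 = 0.7230.
After j more steps, ε_{4+j} ≈ 0.00642·ρ^j; need ρ^j ≤ 1e-12/0.00642 = 1.55763e-10.
j ≥ ln(1.55763e-10)/ln(0.7230) = -22.5827/-0.32435 = 69.624.
So 70 more iterations are needed.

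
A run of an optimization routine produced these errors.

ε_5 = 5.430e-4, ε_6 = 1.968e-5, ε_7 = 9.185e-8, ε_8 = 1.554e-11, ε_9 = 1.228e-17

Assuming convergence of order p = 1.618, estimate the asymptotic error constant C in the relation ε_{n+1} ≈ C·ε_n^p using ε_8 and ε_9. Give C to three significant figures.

C ≈ ε_9 / ε_8^1.618
  = 1.228e-17 / (1.554e-11)^1.618
  = 1.228e-17 / 3.24913e-18 ≈ 3.7795

3.78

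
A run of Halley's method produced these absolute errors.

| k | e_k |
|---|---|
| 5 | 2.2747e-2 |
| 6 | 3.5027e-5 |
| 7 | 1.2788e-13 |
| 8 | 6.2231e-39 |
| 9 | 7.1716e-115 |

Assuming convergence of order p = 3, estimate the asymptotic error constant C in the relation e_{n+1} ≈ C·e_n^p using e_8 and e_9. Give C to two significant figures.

C ≈ e_9 / e_8^3
  = 7.1716e-115 / (6.2231e-39)^3
  = 7.1716e-115 / 2.41002e-115 ≈ 2.9757

3.0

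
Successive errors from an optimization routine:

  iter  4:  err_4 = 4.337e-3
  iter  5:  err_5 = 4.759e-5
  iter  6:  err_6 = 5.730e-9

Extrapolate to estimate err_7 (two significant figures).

First estimate the order: p ≈ ln(err_6/err_5) / ln(err_5/err_4) = ln(5.730e-9/4.759e-5)/ln(4.759e-5/4.337e-3) = ln(0.000120403)/ln(0.010973) ≈ 2.0000.
Then err_7 ≈ err_6·(err_6/err_5)^p = 5.730e-9·(0.000120403)^2.0000 = 5.730e-9·1.44969e-08 ≈ 8.307e-17.

8.3e-17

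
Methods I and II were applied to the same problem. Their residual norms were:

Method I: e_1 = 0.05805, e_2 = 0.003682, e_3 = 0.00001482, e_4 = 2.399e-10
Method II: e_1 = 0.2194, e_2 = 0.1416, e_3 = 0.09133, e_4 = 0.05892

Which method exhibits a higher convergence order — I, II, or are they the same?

I

Method I: p ≈ ln(2.399e-10/0.00001482)/ln(0.00001482/0.003682) ≈ 2.00.
Method II: p ≈ ln(0.05892/0.09133)/ln(0.09133/0.1416) ≈ 1.00.
Method I has the higher order (≈2.0 vs ≈1.0).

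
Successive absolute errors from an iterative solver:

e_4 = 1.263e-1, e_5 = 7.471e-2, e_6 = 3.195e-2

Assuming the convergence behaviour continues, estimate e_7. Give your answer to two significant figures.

8.1e-3

First estimate the order: p ≈ ln(e_6/e_5) / ln(e_5/e_4) = ln(3.195e-2/7.471e-2)/ln(7.471e-2/1.263e-1) = ln(0.427654)/ln(0.591528) ≈ 1.6178.
Then e_7 ≈ e_6·(e_6/e_5)^p = 3.195e-2·(0.427654)^1.6178 = 3.195e-2·0.253036 ≈ 0.008085.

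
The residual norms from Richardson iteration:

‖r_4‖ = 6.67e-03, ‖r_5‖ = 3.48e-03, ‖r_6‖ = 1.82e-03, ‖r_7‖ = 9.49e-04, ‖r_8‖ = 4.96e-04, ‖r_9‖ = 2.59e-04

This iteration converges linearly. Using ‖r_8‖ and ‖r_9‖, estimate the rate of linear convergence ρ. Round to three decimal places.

ρ ≈ ‖r_9‖/‖r_8‖ = 2.59e-04/4.96e-04 = 0.52218

0.522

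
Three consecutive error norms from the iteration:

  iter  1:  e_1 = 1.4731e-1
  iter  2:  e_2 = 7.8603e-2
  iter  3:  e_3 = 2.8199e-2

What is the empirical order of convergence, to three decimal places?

1.632

p ≈ ln(e_3/e_2) / ln(e_2/e_1)
  = ln(2.8199e-2/7.8603e-2) / ln(7.8603e-2/1.4731e-1)
  = ln(0.358752) / ln(0.533589)
  = -1.025124 / -0.628129 ≈ 1.632028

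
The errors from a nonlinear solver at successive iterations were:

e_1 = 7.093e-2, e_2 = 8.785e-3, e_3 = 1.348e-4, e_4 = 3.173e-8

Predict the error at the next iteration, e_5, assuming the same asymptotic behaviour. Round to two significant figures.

1.8e-15

First estimate the order: p ≈ ln(e_4/e_3) / ln(e_3/e_2) = ln(3.173e-8/1.348e-4)/ln(1.348e-4/8.785e-3) = ln(0.000235386)/ln(0.0153443) ≈ 2.0001.
Then e_5 ≈ e_4·(e_4/e_3)^p = 3.173e-8·(0.000235386)^2.0001 = 3.173e-8·5.53603e-08 ≈ 1.757e-15.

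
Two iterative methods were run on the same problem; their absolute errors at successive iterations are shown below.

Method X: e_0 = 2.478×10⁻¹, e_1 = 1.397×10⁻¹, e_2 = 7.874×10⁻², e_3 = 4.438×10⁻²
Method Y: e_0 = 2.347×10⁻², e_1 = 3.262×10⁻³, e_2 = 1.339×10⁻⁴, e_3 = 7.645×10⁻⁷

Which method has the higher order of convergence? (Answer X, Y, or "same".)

Y

Method X: p ≈ ln(4.438×10⁻²/7.874×10⁻²)/ln(7.874×10⁻²/1.397×10⁻¹) ≈ 1.00.
Method Y: p ≈ ln(7.645×10⁻⁷/1.339×10⁻⁴)/ln(1.339×10⁻⁴/3.262×10⁻³) ≈ 1.62.
Method Y has the higher order (≈1.6 vs ≈1.0).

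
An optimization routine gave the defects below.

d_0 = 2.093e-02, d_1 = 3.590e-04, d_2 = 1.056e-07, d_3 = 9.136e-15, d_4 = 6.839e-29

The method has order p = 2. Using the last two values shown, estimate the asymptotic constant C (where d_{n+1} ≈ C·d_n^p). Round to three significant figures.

0.819

C ≈ d_4 / d_3^2
  = 6.839e-29 / (9.136e-15)^2
  = 6.839e-29 / 8.34665e-29 ≈ 0.81937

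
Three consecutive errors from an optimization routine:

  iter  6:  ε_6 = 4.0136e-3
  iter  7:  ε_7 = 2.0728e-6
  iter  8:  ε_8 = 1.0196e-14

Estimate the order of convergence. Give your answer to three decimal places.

p ≈ ln(ε_8/ε_7) / ln(ε_7/ε_6)
  = ln(1.0196e-14/2.0728e-6) / ln(2.0728e-6/4.0136e-3)
  = ln(4.91895e-09) / ln(0.000516444)
  = -19.130171 / -7.568544 ≈ 2.527589

2.528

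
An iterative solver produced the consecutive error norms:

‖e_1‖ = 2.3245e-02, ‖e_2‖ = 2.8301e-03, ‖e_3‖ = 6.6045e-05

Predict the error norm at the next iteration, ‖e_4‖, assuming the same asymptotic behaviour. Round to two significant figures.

First estimate the order: p ≈ ln(‖e_3‖/‖e_2‖) / ln(‖e_2‖/‖e_1‖) = ln(6.6045e-05/2.8301e-03)/ln(2.8301e-03/2.3245e-02) = ln(0.0233366)/ln(0.121751) ≈ 1.7845.
Then ‖e_4‖ ≈ ‖e_3‖·(‖e_3‖/‖e_2‖)^p = 6.6045e-05·(0.0233366)^1.7845 = 6.6045e-05·0.00122395 ≈ 8.084e-08.

8.1e-8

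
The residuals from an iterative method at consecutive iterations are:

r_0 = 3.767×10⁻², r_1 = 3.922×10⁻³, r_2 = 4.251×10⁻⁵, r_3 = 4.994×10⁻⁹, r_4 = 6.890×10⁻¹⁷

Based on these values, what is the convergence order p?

Consecutive ratios: r_4/r_3 = 6.890×10⁻¹⁷/4.994×10⁻⁹ = 1.37966e-08, r_3/r_2 = 4.994×10⁻⁹/4.251×10⁻⁵ = 0.000117478.
p ≈ ln(1.37966e-08)/ln(0.000117478) = -18.0988/-9.0493 ≈ 2.00.
So the convergence is quadratic (order 2).

2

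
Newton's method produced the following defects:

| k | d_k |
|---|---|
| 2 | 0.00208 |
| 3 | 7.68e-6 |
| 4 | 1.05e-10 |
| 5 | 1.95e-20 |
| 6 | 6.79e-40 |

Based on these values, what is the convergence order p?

Consecutive ratios: d_6/d_5 = 6.79e-40/1.95e-20 = 3.48205e-20, d_5/d_4 = 1.95e-20/1.05e-10 = 1.85714e-10.
p ≈ ln(3.48205e-20)/ln(1.85714e-10) = -44.8041/-22.4068 ≈ 2.00.
So the convergence is quadratic (order 2).

2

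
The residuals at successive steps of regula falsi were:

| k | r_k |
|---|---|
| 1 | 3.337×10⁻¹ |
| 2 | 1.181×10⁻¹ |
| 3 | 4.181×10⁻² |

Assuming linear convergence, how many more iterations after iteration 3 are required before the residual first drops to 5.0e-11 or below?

Rate ρ ≈ r_3/r_2 = 4.181×10⁻²/1.181×10⁻¹ = 0.3540.
After j more steps, r_{3+j} ≈ 4.181×10⁻²·ρ^j; need ρ^j ≤ 5.0e-11/4.181×10⁻² = 1.19589e-09.
j ≥ ln(1.19589e-09)/ln(0.3540) = -20.5444/-1.03846 = 19.784.
So 20 more iterations are needed.

20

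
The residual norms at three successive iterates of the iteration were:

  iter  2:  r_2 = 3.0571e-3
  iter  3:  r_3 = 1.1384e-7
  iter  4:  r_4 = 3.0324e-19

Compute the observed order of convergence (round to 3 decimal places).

2.613

p ≈ ln(r_4/r_3) / ln(r_3/r_2)
  = ln(3.0324e-19/1.1384e-7) / ln(1.1384e-7/3.0571e-3)
  = ln(2.66374e-12) / ln(3.72379e-05)
  = -26.651290 / -10.198183 ≈ 2.613337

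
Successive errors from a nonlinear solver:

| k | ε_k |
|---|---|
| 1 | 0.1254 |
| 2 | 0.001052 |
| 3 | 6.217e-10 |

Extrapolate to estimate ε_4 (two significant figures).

First estimate the order: p ≈ ln(ε_3/ε_2) / ln(ε_2/ε_1) = ln(6.217e-10/0.001052)/ln(0.001052/0.1254) = ln(5.9097e-07)/ln(0.00838915) ≈ 2.9998.
Then ε_4 ≈ ε_3·(ε_3/ε_2)^p = 6.217e-10·(5.9097e-07)^2.9998 = 6.217e-10·2.06986e-19 ≈ 1.287e-28.

1.3e-28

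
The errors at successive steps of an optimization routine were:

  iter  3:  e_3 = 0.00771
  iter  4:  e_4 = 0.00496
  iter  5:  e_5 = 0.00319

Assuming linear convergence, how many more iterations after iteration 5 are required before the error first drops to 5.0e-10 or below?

Rate ρ ≈ e_5/e_4 = 0.00319/0.00496 = 0.6431.
After j more steps, e_{5+j} ≈ 0.00319·ρ^j; need ρ^j ≤ 5.0e-10/0.00319 = 1.5674e-07.
j ≥ ln(1.5674e-07)/ln(0.6431) = -15.6687/-0.44146 = 35.493.
So 36 more iterations are needed.

36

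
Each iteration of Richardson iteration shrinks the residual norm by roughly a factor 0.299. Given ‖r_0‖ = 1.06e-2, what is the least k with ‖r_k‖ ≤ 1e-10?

After k steps, ‖r_k‖ ≈ 1.06e-2·0.299^k.
Need 0.299^k ≤ 1e-10/1.06e-2 = 9.43396e-09.
k ≥ ln(9.43396e-09)/ln(0.299) = -18.4789/-1.20731 = 15.306.
Smallest integer k = 16.

16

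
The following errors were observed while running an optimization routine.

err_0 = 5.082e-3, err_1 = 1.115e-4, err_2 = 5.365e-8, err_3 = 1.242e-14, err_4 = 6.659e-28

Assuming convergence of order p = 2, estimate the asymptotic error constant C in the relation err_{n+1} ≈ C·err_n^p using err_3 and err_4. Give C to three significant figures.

C ≈ err_4 / err_3^2
  = 6.659e-28 / (1.242e-14)^2
  = 6.659e-28 / 1.54256e-28 ≈ 4.3168

4.32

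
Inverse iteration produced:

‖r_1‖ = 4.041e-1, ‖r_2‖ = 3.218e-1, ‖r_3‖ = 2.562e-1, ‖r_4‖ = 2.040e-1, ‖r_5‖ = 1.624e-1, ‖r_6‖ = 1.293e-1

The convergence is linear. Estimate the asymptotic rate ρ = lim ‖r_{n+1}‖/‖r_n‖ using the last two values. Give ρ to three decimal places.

0.796

ρ ≈ ‖r_6‖/‖r_5‖ = 1.293e-1/1.624e-1 = 0.79618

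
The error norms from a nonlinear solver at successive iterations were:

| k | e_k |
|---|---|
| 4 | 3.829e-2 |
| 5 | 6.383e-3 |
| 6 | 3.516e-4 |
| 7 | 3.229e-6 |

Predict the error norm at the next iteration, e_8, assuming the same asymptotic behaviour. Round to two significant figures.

1.6e-9

First estimate the order: p ≈ ln(e_7/e_6) / ln(e_6/e_5) = ln(3.229e-6/3.516e-4)/ln(3.516e-4/6.383e-3) = ln(0.00918373)/ln(0.0550838) ≈ 1.6180.
Then e_8 ≈ e_7·(e_7/e_6)^p = 3.229e-6·(0.00918373)^1.6180 = 3.229e-6·0.000506017 ≈ 1.634e-09.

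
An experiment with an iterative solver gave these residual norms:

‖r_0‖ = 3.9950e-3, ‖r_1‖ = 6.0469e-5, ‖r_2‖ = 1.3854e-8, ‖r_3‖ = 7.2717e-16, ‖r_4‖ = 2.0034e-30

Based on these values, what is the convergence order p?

Consecutive ratios: ‖r_4‖/‖r_3‖ = 2.0034e-30/7.2717e-16 = 2.75506e-15, ‖r_3‖/‖r_2‖ = 7.2717e-16/1.3854e-8 = 5.24881e-08.
p ≈ ln(2.75506e-15)/ln(5.24881e-08) = -33.5253/-16.7627 ≈ 2.00.
So the convergence is quadratic (order 2).

2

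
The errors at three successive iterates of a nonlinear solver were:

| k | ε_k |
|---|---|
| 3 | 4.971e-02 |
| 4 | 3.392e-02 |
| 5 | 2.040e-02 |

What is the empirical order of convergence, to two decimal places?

1.33

p ≈ ln(ε_5/ε_4) / ln(ε_4/ε_3)
  = ln(2.040e-02/3.392e-02) / ln(3.392e-02/4.971e-02)
  = ln(0.601415) / ln(0.682358)
  = -0.50847 / -0.38220 ≈ 1.33038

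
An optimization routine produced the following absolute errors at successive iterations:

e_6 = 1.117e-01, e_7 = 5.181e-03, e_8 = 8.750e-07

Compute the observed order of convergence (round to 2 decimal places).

2.83

p ≈ ln(e_8/e_7) / ln(e_7/e_6)
  = ln(8.750e-07/5.181e-03) / ln(5.181e-03/1.117e-01)
  = ln(0.000168886) / ln(0.0463832)
  = -8.68629 / -3.07082 ≈ 2.82865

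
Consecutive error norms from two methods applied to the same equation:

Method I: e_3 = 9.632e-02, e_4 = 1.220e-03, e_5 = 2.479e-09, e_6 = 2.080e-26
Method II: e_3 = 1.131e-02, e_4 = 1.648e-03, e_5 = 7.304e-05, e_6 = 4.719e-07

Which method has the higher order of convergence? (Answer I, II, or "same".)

I

Method I: p ≈ ln(2.080e-26/2.479e-09)/ln(2.479e-09/1.220e-03) ≈ 3.00.
Method II: p ≈ ln(4.719e-07/7.304e-05)/ln(7.304e-05/1.648e-03) ≈ 1.62.
Method I has the higher order (≈3.0 vs ≈1.6).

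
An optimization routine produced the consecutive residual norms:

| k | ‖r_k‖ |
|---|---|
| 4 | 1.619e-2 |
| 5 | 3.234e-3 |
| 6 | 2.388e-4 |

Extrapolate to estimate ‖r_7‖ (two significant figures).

First estimate the order: p ≈ ln(‖r_6‖/‖r_5‖) / ln(‖r_5‖/‖r_4‖) = ln(2.388e-4/3.234e-3)/ln(3.234e-3/1.619e-2) = ln(0.0738404)/ln(0.199753) ≈ 1.6179.
Then ‖r_7‖ ≈ ‖r_6‖·(‖r_6‖/‖r_5‖)^p = 2.388e-4·(0.0738404)^1.6179 = 2.388e-4·0.0147575 ≈ 3.524e-06.

3.5e-6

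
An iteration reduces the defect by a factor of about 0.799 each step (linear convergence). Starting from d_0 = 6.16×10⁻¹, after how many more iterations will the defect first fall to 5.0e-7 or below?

After k steps, d_k ≈ 6.16×10⁻¹·0.799^k.
Need 0.799^k ≤ 5.0e-7/6.16×10⁻¹ = 8.11688e-07.
k ≥ ln(8.11688e-07)/ln(0.799) = -14.0241/-0.22439 = 62.499.
Smallest integer k = 63.

63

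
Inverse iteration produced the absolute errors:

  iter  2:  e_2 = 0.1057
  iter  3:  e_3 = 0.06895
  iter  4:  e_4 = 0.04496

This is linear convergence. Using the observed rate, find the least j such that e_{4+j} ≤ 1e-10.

Rate ρ ≈ e_4/e_3 = 0.04496/0.06895 = 0.6521.
After j more steps, e_{4+j} ≈ 0.04496·ρ^j; need ρ^j ≤ 1e-10/0.04496 = 2.2242e-09.
j ≥ ln(2.2242e-09)/ln(0.6521) = -19.9239/-0.42756 = 46.599.
So 47 more iterations are needed.

47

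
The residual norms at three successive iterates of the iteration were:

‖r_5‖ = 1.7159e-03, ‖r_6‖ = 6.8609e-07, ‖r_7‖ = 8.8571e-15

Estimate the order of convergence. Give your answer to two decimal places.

p ≈ ln(‖r_7‖/‖r_6‖) / ln(‖r_6‖/‖r_5‖)
  = ln(8.8571e-15/6.8609e-07) / ln(6.8609e-07/1.7159e-03)
  = ln(1.29095e-08) / ln(0.000399843)
  = -18.16530 / -7.82444 ≈ 2.32161

2.32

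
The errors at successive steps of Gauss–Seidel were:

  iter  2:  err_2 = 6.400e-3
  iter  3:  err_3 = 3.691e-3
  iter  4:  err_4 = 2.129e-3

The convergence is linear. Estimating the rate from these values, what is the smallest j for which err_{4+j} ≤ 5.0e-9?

Rate ρ ≈ err_4/err_3 = 2.129e-3/3.691e-3 = 0.5768.
After j more steps, err_{4+j} ≈ 2.129e-3·ρ^j; need ρ^j ≤ 5.0e-9/2.129e-3 = 2.34852e-06.
j ≥ ln(2.34852e-06)/ln(0.5768) = -12.9617/-0.55026 = 23.556.
So 24 more iterations are needed.

24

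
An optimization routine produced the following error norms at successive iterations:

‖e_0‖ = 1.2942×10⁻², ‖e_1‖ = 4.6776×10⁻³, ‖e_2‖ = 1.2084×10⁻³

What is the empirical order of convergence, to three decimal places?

1.330

p ≈ ln(‖e_2‖/‖e_1‖) / ln(‖e_1‖/‖e_0‖)
  = ln(1.2084×10⁻³/4.6776×10⁻³) / ln(4.6776×10⁻³/1.2942×10⁻²)
  = ln(0.258338) / ln(0.361428)
  = -1.353486 / -1.017692 ≈ 1.329956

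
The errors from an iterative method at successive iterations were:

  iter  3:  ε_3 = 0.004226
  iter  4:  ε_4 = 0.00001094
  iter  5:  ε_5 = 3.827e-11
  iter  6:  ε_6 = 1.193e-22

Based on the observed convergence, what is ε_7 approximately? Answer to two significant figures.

First estimate the order: p ≈ ln(ε_6/ε_5) / ln(ε_5/ε_4) = ln(1.193e-22/3.827e-11)/ln(3.827e-11/0.00001094) = ln(3.11732e-12)/ln(3.49817e-06) ≈ 2.1088.
Then ε_7 ≈ ε_6·(ε_6/ε_5)^p = 1.193e-22·(3.11732e-12)^2.1088 = 1.193e-22·5.44109e-25 ≈ 6.491e-47.

6.5e-47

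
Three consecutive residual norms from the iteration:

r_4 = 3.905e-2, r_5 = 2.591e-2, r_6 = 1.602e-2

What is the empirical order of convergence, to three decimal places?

p ≈ ln(r_6/r_5) / ln(r_5/r_4)
  = ln(1.602e-2/2.591e-2) / ln(2.591e-2/3.905e-2)
  = ln(0.618294) / ln(0.663508)
  = -0.480791 / -0.410214 ≈ 1.172049

1.172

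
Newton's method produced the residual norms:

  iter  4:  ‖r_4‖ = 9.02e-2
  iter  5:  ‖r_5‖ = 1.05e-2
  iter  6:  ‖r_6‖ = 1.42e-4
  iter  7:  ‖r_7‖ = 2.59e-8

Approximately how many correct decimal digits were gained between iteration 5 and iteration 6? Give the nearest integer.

Digits gained ≈ log₁₀(‖r_5‖/‖r_6‖) = log₁₀(1.05e-2/1.42e-4) = log₁₀(73.9437) ≈ 1.869.

2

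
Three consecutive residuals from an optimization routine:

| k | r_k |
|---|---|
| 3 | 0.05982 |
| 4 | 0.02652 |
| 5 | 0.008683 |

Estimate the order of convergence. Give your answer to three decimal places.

1.373

p ≈ ln(r_5/r_4) / ln(r_4/r_3)
  = ln(0.008683/0.02652) / ln(0.02652/0.05982)
  = ln(0.327413) / ln(0.44333)
  = -1.116533 / -0.813441 ≈ 1.372605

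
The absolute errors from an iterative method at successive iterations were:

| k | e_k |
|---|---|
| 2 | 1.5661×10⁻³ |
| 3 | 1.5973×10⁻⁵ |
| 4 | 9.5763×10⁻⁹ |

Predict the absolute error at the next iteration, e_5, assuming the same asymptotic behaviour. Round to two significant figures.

5.9e-14

First estimate the order: p ≈ ln(e_4/e_3) / ln(e_3/e_2) = ln(9.5763×10⁻⁹/1.5973×10⁻⁵)/ln(1.5973×10⁻⁵/1.5661×10⁻³) = ln(0.00059953)/ln(0.0101992) ≈ 1.6180.
Then e_5 ≈ e_4·(e_4/e_3)^p = 9.5763×10⁻⁹·(0.00059953)^1.6180 = 9.5763×10⁻⁹·6.11643e-06 ≈ 5.857e-14.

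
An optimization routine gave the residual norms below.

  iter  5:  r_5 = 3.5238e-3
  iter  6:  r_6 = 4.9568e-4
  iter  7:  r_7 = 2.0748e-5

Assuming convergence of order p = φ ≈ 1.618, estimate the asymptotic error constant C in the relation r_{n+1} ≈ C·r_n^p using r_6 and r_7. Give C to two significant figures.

4.6

C ≈ r_7 / r_6^1.618
  = 2.0748e-5 / (4.9568e-4)^1.618
  = 2.0748e-5 / 4.4961e-06 ≈ 4.6147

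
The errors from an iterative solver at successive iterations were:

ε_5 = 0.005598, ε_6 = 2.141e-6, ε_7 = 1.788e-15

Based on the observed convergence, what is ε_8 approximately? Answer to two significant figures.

First estimate the order: p ≈ ln(ε_7/ε_6) / ln(ε_6/ε_5) = ln(1.788e-15/2.141e-6)/ln(2.141e-6/0.005598) = ln(8.35124e-10)/ln(0.000382458) ≈ 2.6565.
Then ε_8 ≈ ε_7·(ε_7/ε_6)^p = 1.788e-15·(8.35124e-10)^2.6565 = 1.788e-15·7.64947e-25 ≈ 1.368e-39.

1.4e-39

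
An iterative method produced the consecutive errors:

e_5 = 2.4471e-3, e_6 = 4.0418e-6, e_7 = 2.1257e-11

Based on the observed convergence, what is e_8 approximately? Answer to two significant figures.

First estimate the order: p ≈ ln(e_7/e_6) / ln(e_6/e_5) = ln(2.1257e-11/4.0418e-6)/ln(4.0418e-6/2.4471e-3) = ln(5.25929e-06)/ln(0.00165167) ≈ 1.8975.
Then e_8 ≈ e_7·(e_7/e_6)^p = 2.1257e-11·(5.25929e-06)^1.8975 = 2.1257e-11·9.61522e-11 ≈ 2.044e-21.

2.0e-21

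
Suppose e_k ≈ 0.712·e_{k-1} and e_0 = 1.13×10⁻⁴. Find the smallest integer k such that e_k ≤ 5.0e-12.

50

After k steps, e_k ≈ 1.13×10⁻⁴·0.712^k.
Need 0.712^k ≤ 5.0e-12/1.13×10⁻⁴ = 4.42478e-08.
k ≥ ln(4.42478e-08)/ln(0.712) = -16.9335/-0.33968 = 49.851.
Smallest integer k = 50.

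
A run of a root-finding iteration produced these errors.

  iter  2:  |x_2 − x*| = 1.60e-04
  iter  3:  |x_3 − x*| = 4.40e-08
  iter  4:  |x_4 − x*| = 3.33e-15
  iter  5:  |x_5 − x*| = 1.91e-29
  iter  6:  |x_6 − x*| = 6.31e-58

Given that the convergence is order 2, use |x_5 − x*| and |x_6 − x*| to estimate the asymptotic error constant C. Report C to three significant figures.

C ≈ |x_6 − x*| / |x_5 − x*|^2
  = 6.31e-58 / (1.91e-29)^2
  = 6.31e-58 / 3.6481e-58 ≈ 1.7297

1.73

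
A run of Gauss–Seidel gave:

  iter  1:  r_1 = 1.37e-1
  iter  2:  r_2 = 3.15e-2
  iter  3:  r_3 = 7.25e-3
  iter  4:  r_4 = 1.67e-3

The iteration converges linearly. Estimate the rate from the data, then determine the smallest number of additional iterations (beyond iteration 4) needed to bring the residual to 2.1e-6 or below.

Rate ρ ≈ r_4/r_3 = 1.67e-3/7.25e-3 = 0.2303.
After j more steps, r_{4+j} ≈ 1.67e-3·ρ^j; need ρ^j ≤ 2.1e-6/1.67e-3 = 0.00125749.
j ≥ ln(0.00125749)/ln(0.2303) = -6.6786/-1.46837 = 4.548.
So 5 more iterations are needed.

5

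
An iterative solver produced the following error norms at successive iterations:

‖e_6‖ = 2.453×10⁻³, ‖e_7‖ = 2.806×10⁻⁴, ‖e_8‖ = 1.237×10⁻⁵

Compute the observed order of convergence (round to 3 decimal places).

p ≈ ln(‖e_8‖/‖e_7‖) / ln(‖e_7‖/‖e_6‖)
  = ln(1.237×10⁻⁵/2.806×10⁻⁴) / ln(2.806×10⁻⁴/2.453×10⁻³)
  = ln(0.0440841) / ln(0.114391)
  = -3.121656 / -2.168133 ≈ 1.439790

1.440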